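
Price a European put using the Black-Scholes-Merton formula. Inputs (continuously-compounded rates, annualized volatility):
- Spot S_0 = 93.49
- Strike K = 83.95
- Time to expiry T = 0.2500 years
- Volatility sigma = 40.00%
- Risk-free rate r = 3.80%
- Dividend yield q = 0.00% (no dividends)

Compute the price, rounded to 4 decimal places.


Answer: Price = 3.0362

Derivation:
d1 = (ln(S/K) + (r - q + 0.5*sigma^2) * T) / (sigma * sqrt(T)) = 0.68566548
d2 = d1 - sigma * sqrt(T) = 0.48566548
exp(-rT) = 0.99054498; exp(-qT) = 1.00000000
P = K * exp(-rT) * N(-d2) - S_0 * exp(-qT) * N(-d1)
N(-d1) = 0.24646204; N(-d2) = 0.31360218
P = 83.9500 * 0.99054498 * 0.31360218 - 93.4900 * 1.00000000 * 0.24646204 = 3.0362


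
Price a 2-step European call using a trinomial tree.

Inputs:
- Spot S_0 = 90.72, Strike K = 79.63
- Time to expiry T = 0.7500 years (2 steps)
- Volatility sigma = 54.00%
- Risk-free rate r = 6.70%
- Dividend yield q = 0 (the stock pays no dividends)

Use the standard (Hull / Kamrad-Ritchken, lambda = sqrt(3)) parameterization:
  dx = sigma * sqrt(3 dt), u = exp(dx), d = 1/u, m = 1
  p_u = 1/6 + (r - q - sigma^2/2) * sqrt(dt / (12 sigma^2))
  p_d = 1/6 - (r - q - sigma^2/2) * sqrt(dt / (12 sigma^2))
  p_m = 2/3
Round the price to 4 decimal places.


Answer: Price = V(0,0) = 23.6487

Derivation:
dt = T/N = 0.375000; dx = sigma*sqrt(3*dt) = 0.572756
u = exp(dx) = 1.773148; d = 1/u = 0.563969
p_u = 0.140870, p_m = 0.666667, p_d = 0.192463
Discount per step: exp(-r*dt) = 0.975188
Stock lattice S(k, j) with j the centered position index:
  k=0: S(0,+0) = 90.7200
  k=1: S(1,-1) = 51.1632; S(1,+0) = 90.7200; S(1,+1) = 160.8600
  k=2: S(2,-2) = 28.8545; S(2,-1) = 51.1632; S(2,+0) = 90.7200; S(2,+1) = 160.8600; S(2,+2) = 285.2286
Terminal payoffs V(N, j) = max(S_T - K, 0):
  V(2,-2) = 0.000000; V(2,-1) = 0.000000; V(2,+0) = 11.090000; V(2,+1) = 81.229986; V(2,+2) = 205.598560
Backward induction: V(k, j) = exp(-r*dt) * [p_u * V(k+1, j+1) + p_m * V(k+1, j) + p_d * V(k+1, j-1)]
  V(1,-1) = exp(-r*dt) * [p_u*11.090000 + p_m*0.000000 + p_d*0.000000] = 1.523490
  V(1,+0) = exp(-r*dt) * [p_u*81.229986 + p_m*11.090000 + p_d*0.000000] = 18.368867
  V(1,+1) = exp(-r*dt) * [p_u*205.598560 + p_m*81.229986 + p_d*11.090000] = 83.135248
  V(0,+0) = exp(-r*dt) * [p_u*83.135248 + p_m*18.368867 + p_d*1.523490] = 23.648718


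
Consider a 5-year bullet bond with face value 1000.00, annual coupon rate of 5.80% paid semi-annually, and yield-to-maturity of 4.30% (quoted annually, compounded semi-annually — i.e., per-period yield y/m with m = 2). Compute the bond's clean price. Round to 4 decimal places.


Answer: Price = 1066.8437

Derivation:
Coupon per period c = face * coupon_rate / m = 29.000000
Periods per year m = 2; per-period yield y/m = 0.021500
Number of cashflows N = 10
Cashflows (t years, CF_t, discount factor 1/(1+y/m)^(m*t), PV):
  t = 0.5000: CF_t = 29.000000, DF = 0.978953, PV = 28.389623
  t = 1.0000: CF_t = 29.000000, DF = 0.958348, PV = 27.792093
  t = 1.5000: CF_t = 29.000000, DF = 0.938177, PV = 27.207140
  t = 2.0000: CF_t = 29.000000, DF = 0.918431, PV = 26.634498
  t = 2.5000: CF_t = 29.000000, DF = 0.899100, PV = 26.073909
  t = 3.0000: CF_t = 29.000000, DF = 0.880177, PV = 25.525119
  t = 3.5000: CF_t = 29.000000, DF = 0.861651, PV = 24.987879
  t = 4.0000: CF_t = 29.000000, DF = 0.843515, PV = 24.461948
  t = 4.5000: CF_t = 29.000000, DF = 0.825762, PV = 23.947085
  t = 5.0000: CF_t = 1029.000000, DF = 0.808381, PV = 831.824418
Price P = sum_t PV_t = 1066.843712


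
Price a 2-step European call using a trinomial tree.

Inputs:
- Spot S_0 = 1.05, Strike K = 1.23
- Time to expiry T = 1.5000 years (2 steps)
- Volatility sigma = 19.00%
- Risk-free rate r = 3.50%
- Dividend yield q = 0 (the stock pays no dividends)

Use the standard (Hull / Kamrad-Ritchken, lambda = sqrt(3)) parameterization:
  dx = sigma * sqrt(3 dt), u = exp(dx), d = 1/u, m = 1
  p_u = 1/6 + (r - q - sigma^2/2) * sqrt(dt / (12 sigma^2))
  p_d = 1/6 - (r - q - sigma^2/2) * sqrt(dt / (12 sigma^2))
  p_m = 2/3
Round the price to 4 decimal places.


dt = T/N = 0.750000; dx = sigma*sqrt(3*dt) = 0.285000
u = exp(dx) = 1.329762; d = 1/u = 0.752014
p_u = 0.188969, p_m = 0.666667, p_d = 0.144364
Discount per step: exp(-r*dt) = 0.974092
Stock lattice S(k, j) with j the centered position index:
  k=0: S(0,+0) = 1.0500
  k=1: S(1,-1) = 0.7896; S(1,+0) = 1.0500; S(1,+1) = 1.3963
  k=2: S(2,-2) = 0.5938; S(2,-1) = 0.7896; S(2,+0) = 1.0500; S(2,+1) = 1.3963; S(2,+2) = 1.8567
Terminal payoffs V(N, j) = max(S_T - K, 0):
  V(2,-2) = 0.000000; V(2,-1) = 0.000000; V(2,+0) = 0.000000; V(2,+1) = 0.166250; V(2,+2) = 0.626680
Backward induction: V(k, j) = exp(-r*dt) * [p_u * V(k+1, j+1) + p_m * V(k+1, j) + p_d * V(k+1, j-1)]
  V(1,-1) = exp(-r*dt) * [p_u*0.000000 + p_m*0.000000 + p_d*0.000000] = 0.000000
  V(1,+0) = exp(-r*dt) * [p_u*0.166250 + p_m*0.000000 + p_d*0.000000] = 0.030602
  V(1,+1) = exp(-r*dt) * [p_u*0.626680 + p_m*0.166250 + p_d*0.000000] = 0.223317
  V(0,+0) = exp(-r*dt) * [p_u*0.223317 + p_m*0.030602 + p_d*0.000000] = 0.060980

Answer: Price = V(0,0) = 0.0610


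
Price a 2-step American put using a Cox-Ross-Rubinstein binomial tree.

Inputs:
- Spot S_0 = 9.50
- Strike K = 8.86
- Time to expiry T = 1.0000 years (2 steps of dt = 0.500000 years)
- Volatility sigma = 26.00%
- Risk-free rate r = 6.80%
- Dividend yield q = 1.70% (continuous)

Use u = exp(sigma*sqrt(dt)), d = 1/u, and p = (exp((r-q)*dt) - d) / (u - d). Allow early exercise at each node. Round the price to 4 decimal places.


dt = T/N = 0.500000
u = exp(sigma*sqrt(dt)) = 1.201833; d = 1/u = 0.832062
p = (exp((r-q)*dt) - d) / (u - d) = 0.524016
Discount per step: exp(-r*dt) = 0.966572
Stock lattice S(k, i) with i counting down-moves:
  k=0: S(0,0) = 9.5000
  k=1: S(1,0) = 11.4174; S(1,1) = 7.9046
  k=2: S(2,0) = 13.7218; S(2,1) = 9.5000; S(2,2) = 6.5771
Terminal payoffs V(N, i) = max(K - S_T, 0):
  V(2,0) = 0.000000; V(2,1) = 0.000000; V(2,2) = 2.282885
Backward induction: V(k, i) = exp(-r*dt) * [p * V(k+1, i) + (1-p) * V(k+1, i+1)]; then take max(V_cont, immediate exercise) for American.
  V(1,0) = exp(-r*dt) * [p*0.000000 + (1-p)*0.000000] = 0.000000; exercise = 0.000000; V(1,0) = max -> 0.000000
  V(1,1) = exp(-r*dt) * [p*0.000000 + (1-p)*2.282885] = 1.050293; exercise = 0.955407; V(1,1) = max -> 1.050293
  V(0,0) = exp(-r*dt) * [p*0.000000 + (1-p)*1.050293] = 0.483212; exercise = 0.000000; V(0,0) = max -> 0.483212

Answer: Price = V(0,0) = 0.4832


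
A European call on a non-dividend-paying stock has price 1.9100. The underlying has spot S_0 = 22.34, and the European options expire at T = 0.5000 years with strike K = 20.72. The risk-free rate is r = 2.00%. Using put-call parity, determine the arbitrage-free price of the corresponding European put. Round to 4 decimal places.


Put-call parity: C - P = S_0 * exp(-qT) - K * exp(-rT).
S_0 * exp(-qT) = 22.3400 * 1.00000000 = 22.34000000
K * exp(-rT) = 20.7200 * 0.99004983 = 20.51383256
P = C - S*exp(-qT) + K*exp(-rT)
P = 1.9100 - 22.34000000 + 20.51383256 = 0.0838

Answer: Put price = 0.0838


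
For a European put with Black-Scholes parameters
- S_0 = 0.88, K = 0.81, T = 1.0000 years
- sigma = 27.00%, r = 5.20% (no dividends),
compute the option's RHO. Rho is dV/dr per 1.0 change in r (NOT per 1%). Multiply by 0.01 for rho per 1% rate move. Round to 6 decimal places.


d1 = 0.6345839252; d2 = 0.3645839252
phi(d1) = 0.3261861944; exp(-qT) = 1.0000000000; exp(-rT) = 0.9493288668
N(-d2) = 0.3577110080
Rho = -K*T*exp(-rT)*N(-d2) = -0.8100 * 1.0000 * 0.9493288668 * 0.3577110080 = -0.275064

Answer: Rho = -0.275064


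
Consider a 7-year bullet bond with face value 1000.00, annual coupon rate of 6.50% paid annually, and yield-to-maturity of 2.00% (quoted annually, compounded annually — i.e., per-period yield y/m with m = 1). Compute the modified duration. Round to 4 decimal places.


Answer: Modified duration = 5.8792

Derivation:
Coupon per period c = face * coupon_rate / m = 65.000000
Periods per year m = 1; per-period yield y/m = 0.020000
Number of cashflows N = 7
Cashflows (t years, CF_t, discount factor 1/(1+y/m)^(m*t), PV):
  t = 1.0000: CF_t = 65.000000, DF = 0.980392, PV = 63.725490
  t = 2.0000: CF_t = 65.000000, DF = 0.961169, PV = 62.475971
  t = 3.0000: CF_t = 65.000000, DF = 0.942322, PV = 61.250952
  t = 4.0000: CF_t = 65.000000, DF = 0.923845, PV = 60.049953
  t = 5.0000: CF_t = 65.000000, DF = 0.905731, PV = 58.872503
  t = 6.0000: CF_t = 65.000000, DF = 0.887971, PV = 57.718140
  t = 7.0000: CF_t = 1065.000000, DF = 0.870560, PV = 927.146590
Price P = sum_t PV_t = 1291.239598
First compute Macaulay numerator sum_t t * PV_t:
  t * PV_t at t = 1.0000: 63.725490
  t * PV_t at t = 2.0000: 124.951942
  t * PV_t at t = 3.0000: 183.752855
  t * PV_t at t = 4.0000: 240.199811
  t * PV_t at t = 5.0000: 294.362513
  t * PV_t at t = 6.0000: 346.308839
  t * PV_t at t = 7.0000: 6490.026132
Macaulay duration D = 7743.327582 / 1291.239598 = 5.996817
Modified duration = D / (1 + y/m) = 5.996817 / (1 + 0.020000) = 5.879232


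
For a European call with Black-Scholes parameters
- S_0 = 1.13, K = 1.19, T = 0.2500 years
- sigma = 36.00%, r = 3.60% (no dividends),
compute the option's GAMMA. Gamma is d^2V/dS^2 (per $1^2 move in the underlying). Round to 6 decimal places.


d1 = -0.1474204133; d2 = -0.3274204133
phi(d1) = 0.3946306865; exp(-qT) = 1.0000000000; exp(-rT) = 0.9910403788
Gamma = exp(-qT) * phi(d1) / (S * sigma * sqrt(T)) = 1.0000000000 * 0.3946306865 / (1.1300 * 0.3600 * 0.5000000000) = 1.940171

Answer: Gamma = 1.940171


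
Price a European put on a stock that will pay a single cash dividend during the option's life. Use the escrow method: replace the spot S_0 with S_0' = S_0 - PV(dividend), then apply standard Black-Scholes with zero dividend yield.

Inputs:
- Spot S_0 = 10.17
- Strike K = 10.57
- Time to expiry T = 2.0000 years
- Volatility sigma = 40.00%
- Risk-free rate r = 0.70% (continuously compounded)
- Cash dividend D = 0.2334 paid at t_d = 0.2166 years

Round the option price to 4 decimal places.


PV(D) = D * exp(-r * t_d) = 0.2334 * 0.99848495 = 0.23304639
S_0' = S_0 - PV(D) = 10.1700 - 0.23304639 = 9.93695361
d1 = (ln(S_0'/K) + (r + sigma^2/2)*T) / (sigma*sqrt(T)) = 0.19841539
d2 = d1 - sigma*sqrt(T) = -0.36727003
exp(-rT) = 0.98609754
N(-d1) = 0.42136004; N(-d2) = 0.64329120
P = K * exp(-rT) * N(-d2) - S_0' * N(-d1) = 10.5700 * 0.98609754 * 0.64329120 - 9.93695361 * 0.42136004 = 2.5180

Answer: Price = 2.5180


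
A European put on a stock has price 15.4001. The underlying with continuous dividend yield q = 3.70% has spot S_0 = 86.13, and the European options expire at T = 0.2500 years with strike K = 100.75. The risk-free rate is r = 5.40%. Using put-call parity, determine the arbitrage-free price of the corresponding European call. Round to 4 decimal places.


Put-call parity: C - P = S_0 * exp(-qT) - K * exp(-rT).
S_0 * exp(-qT) = 86.1300 * 0.99079265 = 85.33697091
K * exp(-rT) = 100.7500 * 0.98659072 = 99.39901467
C = P + S*exp(-qT) - K*exp(-rT)
C = 15.4001 + 85.33697091 - 99.39901467 = 1.3381

Answer: Call price = 1.3381


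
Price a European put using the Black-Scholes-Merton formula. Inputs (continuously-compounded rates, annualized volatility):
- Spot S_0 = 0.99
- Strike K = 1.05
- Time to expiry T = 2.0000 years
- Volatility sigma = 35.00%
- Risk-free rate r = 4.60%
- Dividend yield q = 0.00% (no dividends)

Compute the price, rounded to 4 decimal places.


Answer: Price = 0.1746

Derivation:
d1 = (ln(S/K) + (r - q + 0.5*sigma^2) * T) / (sigma * sqrt(T)) = 0.31447968
d2 = d1 - sigma * sqrt(T) = -0.18049507
exp(-rT) = 0.91210515; exp(-qT) = 1.00000000
P = K * exp(-rT) * N(-d2) - S_0 * exp(-qT) * N(-d1)
N(-d1) = 0.37657837; N(-d2) = 0.57161804
P = 1.0500 * 0.91210515 * 0.57161804 - 0.9900 * 1.00000000 * 0.37657837 = 0.1746


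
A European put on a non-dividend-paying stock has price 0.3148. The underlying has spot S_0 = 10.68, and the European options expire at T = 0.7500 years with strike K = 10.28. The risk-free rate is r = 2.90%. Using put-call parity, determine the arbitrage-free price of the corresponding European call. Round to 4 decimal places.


Answer: Call price = 0.9360

Derivation:
Put-call parity: C - P = S_0 * exp(-qT) - K * exp(-rT).
S_0 * exp(-qT) = 10.6800 * 1.00000000 = 10.68000000
K * exp(-rT) = 10.2800 * 0.97848483 = 10.05882401
C = P + S*exp(-qT) - K*exp(-rT)
C = 0.3148 + 10.68000000 - 10.05882401 = 0.9360


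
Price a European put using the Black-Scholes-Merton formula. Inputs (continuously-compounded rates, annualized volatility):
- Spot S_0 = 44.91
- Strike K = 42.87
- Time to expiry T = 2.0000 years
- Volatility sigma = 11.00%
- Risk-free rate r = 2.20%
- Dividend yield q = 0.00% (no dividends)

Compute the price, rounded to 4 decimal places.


Answer: Price = 1.1583

Derivation:
d1 = (ln(S/K) + (r - q + 0.5*sigma^2) * T) / (sigma * sqrt(T)) = 0.65946197
d2 = d1 - sigma * sqrt(T) = 0.50389848
exp(-rT) = 0.95695396; exp(-qT) = 1.00000000
P = K * exp(-rT) * N(-d2) - S_0 * exp(-qT) * N(-d1)
N(-d1) = 0.25479958; N(-d2) = 0.30716636
P = 42.8700 * 0.95695396 * 0.30716636 - 44.9100 * 1.00000000 * 0.25479958 = 1.1583


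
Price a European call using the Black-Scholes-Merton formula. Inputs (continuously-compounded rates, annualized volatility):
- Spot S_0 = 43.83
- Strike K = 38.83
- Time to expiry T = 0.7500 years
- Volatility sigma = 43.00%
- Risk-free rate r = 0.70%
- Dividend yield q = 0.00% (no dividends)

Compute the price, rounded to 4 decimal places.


Answer: Price = 9.0342

Derivation:
d1 = (ln(S/K) + (r - q + 0.5*sigma^2) * T) / (sigma * sqrt(T)) = 0.52555757
d2 = d1 - sigma * sqrt(T) = 0.15316665
exp(-rT) = 0.99476376; exp(-qT) = 1.00000000
C = S_0 * exp(-qT) * N(d1) - K * exp(-rT) * N(d2)
N(d1) = 0.70040218; N(d2) = 0.56086657
C = 43.8300 * 1.00000000 * 0.70040218 - 38.8300 * 0.99476376 * 0.56086657 = 9.0342


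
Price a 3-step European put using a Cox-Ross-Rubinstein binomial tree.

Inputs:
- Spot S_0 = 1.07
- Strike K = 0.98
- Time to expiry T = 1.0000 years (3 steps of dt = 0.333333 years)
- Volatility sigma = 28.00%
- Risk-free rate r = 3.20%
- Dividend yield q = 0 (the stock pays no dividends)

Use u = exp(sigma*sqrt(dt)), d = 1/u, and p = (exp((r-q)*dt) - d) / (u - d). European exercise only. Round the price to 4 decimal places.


Answer: Price = V(0,0) = 0.0663

Derivation:
dt = T/N = 0.333333
u = exp(sigma*sqrt(dt)) = 1.175458; d = 1/u = 0.850732
p = (exp((r-q)*dt) - d) / (u - d) = 0.492697
Discount per step: exp(-r*dt) = 0.989390
Stock lattice S(k, i) with i counting down-moves:
  k=0: S(0,0) = 1.0700
  k=1: S(1,0) = 1.2577; S(1,1) = 0.9103
  k=2: S(2,0) = 1.4784; S(2,1) = 1.0700; S(2,2) = 0.7744
  k=3: S(3,0) = 1.7378; S(3,1) = 1.2577; S(3,2) = 0.9103; S(3,3) = 0.6588
Terminal payoffs V(N, i) = max(K - S_T, 0):
  V(3,0) = 0.000000; V(3,1) = 0.000000; V(3,2) = 0.069717; V(3,3) = 0.321187
Backward induction: V(k, i) = exp(-r*dt) * [p * V(k+1, i) + (1-p) * V(k+1, i+1)].
  V(2,0) = exp(-r*dt) * [p*0.000000 + (1-p)*0.000000] = 0.000000
  V(2,1) = exp(-r*dt) * [p*0.000000 + (1-p)*0.069717] = 0.034992
  V(2,2) = exp(-r*dt) * [p*0.069717 + (1-p)*0.321187] = 0.195195
  V(1,0) = exp(-r*dt) * [p*0.000000 + (1-p)*0.034992] = 0.017563
  V(1,1) = exp(-r*dt) * [p*0.034992 + (1-p)*0.195195] = 0.115030
  V(0,0) = exp(-r*dt) * [p*0.017563 + (1-p)*0.115030] = 0.066297


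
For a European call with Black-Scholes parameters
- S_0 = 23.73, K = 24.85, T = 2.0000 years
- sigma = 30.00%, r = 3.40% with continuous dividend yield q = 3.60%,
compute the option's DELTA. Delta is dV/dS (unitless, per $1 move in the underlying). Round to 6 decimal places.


d1 = 0.0940035248; d2 = -0.3302605439
phi(d1) = 0.3971835095; exp(-qT) = 0.9305308958; exp(-rT) = 0.9342604736
N(d1) = 0.5374468216
Delta = exp(-qT) * N(d1) = 0.9305308958 * 0.5374468216 = 0.500111

Answer: Delta = 0.500111


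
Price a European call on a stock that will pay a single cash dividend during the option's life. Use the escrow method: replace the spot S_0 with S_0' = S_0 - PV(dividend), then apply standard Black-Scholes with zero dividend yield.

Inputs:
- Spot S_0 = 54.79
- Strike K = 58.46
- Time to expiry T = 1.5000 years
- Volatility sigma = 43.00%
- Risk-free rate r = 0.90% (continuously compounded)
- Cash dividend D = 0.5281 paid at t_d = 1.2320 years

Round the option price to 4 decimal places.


Answer: Price = 9.9968

Derivation:
PV(D) = D * exp(-r * t_d) = 0.5281 * 0.98897325 = 0.52227677
S_0' = S_0 - PV(D) = 54.7900 - 0.52227677 = 54.26772323
d1 = (ln(S_0'/K) + (r + sigma^2/2)*T) / (sigma*sqrt(T)) = 0.14765652
d2 = d1 - sigma*sqrt(T) = -0.37898377
exp(-rT) = 0.98659072
N(d1) = 0.55869308; N(d2) = 0.35234996
C = S_0' * N(d1) - K * exp(-rT) * N(d2) = 54.26772323 * 0.55869308 - 58.4600 * 0.98659072 * 0.35234996 = 9.9968


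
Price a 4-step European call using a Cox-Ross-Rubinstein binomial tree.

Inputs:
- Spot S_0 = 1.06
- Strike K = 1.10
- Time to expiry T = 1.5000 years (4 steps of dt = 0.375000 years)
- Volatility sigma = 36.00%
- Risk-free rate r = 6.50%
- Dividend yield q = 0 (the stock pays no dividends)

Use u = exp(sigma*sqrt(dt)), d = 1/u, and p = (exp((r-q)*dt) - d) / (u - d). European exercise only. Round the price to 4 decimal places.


dt = T/N = 0.375000
u = exp(sigma*sqrt(dt)) = 1.246643; d = 1/u = 0.802154
p = (exp((r-q)*dt) - d) / (u - d) = 0.500621
Discount per step: exp(-r*dt) = 0.975920
Stock lattice S(k, i) with i counting down-moves:
  k=0: S(0,0) = 1.0600
  k=1: S(1,0) = 1.3214; S(1,1) = 0.8503
  k=2: S(2,0) = 1.6474; S(2,1) = 1.0600; S(2,2) = 0.6821
  k=3: S(3,0) = 2.0537; S(3,1) = 1.3214; S(3,2) = 0.8503; S(3,3) = 0.5471
  k=4: S(4,0) = 2.5602; S(4,1) = 1.6474; S(4,2) = 1.0600; S(4,3) = 0.6821; S(4,4) = 0.4389
Terminal payoffs V(N, i) = max(S_T - K, 0):
  V(4,0) = 1.460200; V(4,1) = 0.547365; V(4,2) = 0.000000; V(4,3) = 0.000000; V(4,4) = 0.000000
Backward induction: V(k, i) = exp(-r*dt) * [p * V(k+1, i) + (1-p) * V(k+1, i+1)].
  V(3,0) = exp(-r*dt) * [p*1.460200 + (1-p)*0.547365] = 0.980164
  V(3,1) = exp(-r*dt) * [p*0.547365 + (1-p)*0.000000] = 0.267424
  V(3,2) = exp(-r*dt) * [p*0.000000 + (1-p)*0.000000] = 0.000000
  V(3,3) = exp(-r*dt) * [p*0.000000 + (1-p)*0.000000] = 0.000000
  V(2,0) = exp(-r*dt) * [p*0.980164 + (1-p)*0.267424] = 0.609204
  V(2,1) = exp(-r*dt) * [p*0.267424 + (1-p)*0.000000] = 0.130654
  V(2,2) = exp(-r*dt) * [p*0.000000 + (1-p)*0.000000] = 0.000000
  V(1,0) = exp(-r*dt) * [p*0.609204 + (1-p)*0.130654] = 0.361311
  V(1,1) = exp(-r*dt) * [p*0.130654 + (1-p)*0.000000] = 0.063833
  V(0,0) = exp(-r*dt) * [p*0.361311 + (1-p)*0.063833] = 0.207634

Answer: Price = V(0,0) = 0.2076


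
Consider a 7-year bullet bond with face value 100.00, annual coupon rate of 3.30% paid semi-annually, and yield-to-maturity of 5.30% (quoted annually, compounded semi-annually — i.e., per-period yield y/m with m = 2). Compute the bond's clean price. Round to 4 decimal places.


Coupon per period c = face * coupon_rate / m = 1.650000
Periods per year m = 2; per-period yield y/m = 0.026500
Number of cashflows N = 14
Cashflows (t years, CF_t, discount factor 1/(1+y/m)^(m*t), PV):
  t = 0.5000: CF_t = 1.650000, DF = 0.974184, PV = 1.607404
  t = 1.0000: CF_t = 1.650000, DF = 0.949035, PV = 1.565907
  t = 1.5000: CF_t = 1.650000, DF = 0.924535, PV = 1.525482
  t = 2.0000: CF_t = 1.650000, DF = 0.900667, PV = 1.486100
  t = 2.5000: CF_t = 1.650000, DF = 0.877415, PV = 1.447735
  t = 3.0000: CF_t = 1.650000, DF = 0.854764, PV = 1.410361
  t = 3.5000: CF_t = 1.650000, DF = 0.832698, PV = 1.373951
  t = 4.0000: CF_t = 1.650000, DF = 0.811201, PV = 1.338481
  t = 4.5000: CF_t = 1.650000, DF = 0.790259, PV = 1.303927
  t = 5.0000: CF_t = 1.650000, DF = 0.769858, PV = 1.270265
  t = 5.5000: CF_t = 1.650000, DF = 0.749983, PV = 1.237472
  t = 6.0000: CF_t = 1.650000, DF = 0.730622, PV = 1.205526
  t = 6.5000: CF_t = 1.650000, DF = 0.711760, PV = 1.174404
  t = 7.0000: CF_t = 101.650000, DF = 0.693385, PV = 70.482619
Price P = sum_t PV_t = 88.429635

Answer: Price = 88.4296


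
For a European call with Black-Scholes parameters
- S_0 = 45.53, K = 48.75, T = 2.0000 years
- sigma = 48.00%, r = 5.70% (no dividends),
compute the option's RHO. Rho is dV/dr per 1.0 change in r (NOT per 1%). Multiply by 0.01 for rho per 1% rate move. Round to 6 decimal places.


Answer: Rho = 34.168020

Derivation:
d1 = 0.4066839975; d2 = -0.2721385125
phi(d1) = 0.3672786444; exp(-qT) = 1.0000000000; exp(-rT) = 0.8922579559
N(d2) = 0.3927577590
Rho = K*T*exp(-rT)*N(d2) = 48.7500 * 2.0000 * 0.8922579559 * 0.3927577590 = 34.168020


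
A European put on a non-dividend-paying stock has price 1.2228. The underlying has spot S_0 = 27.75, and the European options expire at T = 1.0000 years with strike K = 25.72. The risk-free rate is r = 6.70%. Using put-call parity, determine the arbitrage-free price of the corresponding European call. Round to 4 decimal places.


Put-call parity: C - P = S_0 * exp(-qT) - K * exp(-rT).
S_0 * exp(-qT) = 27.7500 * 1.00000000 = 27.75000000
K * exp(-rT) = 25.7200 * 0.93519520 = 24.05322058
C = P + S*exp(-qT) - K*exp(-rT)
C = 1.2228 + 27.75000000 - 24.05322058 = 4.9196

Answer: Call price = 4.9196


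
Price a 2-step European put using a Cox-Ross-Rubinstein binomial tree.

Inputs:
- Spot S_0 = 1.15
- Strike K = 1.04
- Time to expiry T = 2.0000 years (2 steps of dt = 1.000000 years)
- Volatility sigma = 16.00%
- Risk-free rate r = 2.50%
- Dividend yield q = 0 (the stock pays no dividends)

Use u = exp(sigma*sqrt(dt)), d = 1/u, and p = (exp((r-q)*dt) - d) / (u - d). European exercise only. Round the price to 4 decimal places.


Answer: Price = V(0,0) = 0.0415

Derivation:
dt = T/N = 1.000000
u = exp(sigma*sqrt(dt)) = 1.173511; d = 1/u = 0.852144
p = (exp((r-q)*dt) - d) / (u - d) = 0.538858
Discount per step: exp(-r*dt) = 0.975310
Stock lattice S(k, i) with i counting down-moves:
  k=0: S(0,0) = 1.1500
  k=1: S(1,0) = 1.3495; S(1,1) = 0.9800
  k=2: S(2,0) = 1.5837; S(2,1) = 1.1500; S(2,2) = 0.8351
Terminal payoffs V(N, i) = max(K - S_T, 0):
  V(2,0) = 0.000000; V(2,1) = 0.000000; V(2,2) = 0.204929
Backward induction: V(k, i) = exp(-r*dt) * [p * V(k+1, i) + (1-p) * V(k+1, i+1)].
  V(1,0) = exp(-r*dt) * [p*0.000000 + (1-p)*0.000000] = 0.000000
  V(1,1) = exp(-r*dt) * [p*0.000000 + (1-p)*0.204929] = 0.092168
  V(0,0) = exp(-r*dt) * [p*0.000000 + (1-p)*0.092168] = 0.041453


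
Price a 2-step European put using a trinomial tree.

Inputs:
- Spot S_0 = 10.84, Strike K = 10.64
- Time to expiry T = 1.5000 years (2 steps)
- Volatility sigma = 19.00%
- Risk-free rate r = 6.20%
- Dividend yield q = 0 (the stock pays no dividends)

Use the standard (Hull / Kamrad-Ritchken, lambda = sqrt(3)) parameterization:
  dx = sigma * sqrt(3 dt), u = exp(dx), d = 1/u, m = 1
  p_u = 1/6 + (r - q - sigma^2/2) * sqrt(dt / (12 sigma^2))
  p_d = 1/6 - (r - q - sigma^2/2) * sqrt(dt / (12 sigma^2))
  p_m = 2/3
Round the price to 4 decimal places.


Answer: Price = V(0,0) = 0.3777

Derivation:
dt = T/N = 0.750000; dx = sigma*sqrt(3*dt) = 0.285000
u = exp(dx) = 1.329762; d = 1/u = 0.752014
p_u = 0.224496, p_m = 0.666667, p_d = 0.108838
Discount per step: exp(-r*dt) = 0.954565
Stock lattice S(k, j) with j the centered position index:
  k=0: S(0,+0) = 10.8400
  k=1: S(1,-1) = 8.1518; S(1,+0) = 10.8400; S(1,+1) = 14.4146
  k=2: S(2,-2) = 6.1303; S(2,-1) = 8.1518; S(2,+0) = 10.8400; S(2,+1) = 14.4146; S(2,+2) = 19.1680
Terminal payoffs V(N, j) = max(K - S_T, 0):
  V(2,-2) = 4.509704; V(2,-1) = 2.488165; V(2,+0) = 0.000000; V(2,+1) = 0.000000; V(2,+2) = 0.000000
Backward induction: V(k, j) = exp(-r*dt) * [p_u * V(k+1, j+1) + p_m * V(k+1, j) + p_d * V(k+1, j-1)]
  V(1,-1) = exp(-r*dt) * [p_u*0.000000 + p_m*2.488165 + p_d*4.509704] = 2.051935
  V(1,+0) = exp(-r*dt) * [p_u*0.000000 + p_m*0.000000 + p_d*2.488165] = 0.258502
  V(1,+1) = exp(-r*dt) * [p_u*0.000000 + p_m*0.000000 + p_d*0.000000] = 0.000000
  V(0,+0) = exp(-r*dt) * [p_u*0.000000 + p_m*0.258502 + p_d*2.051935] = 0.377685


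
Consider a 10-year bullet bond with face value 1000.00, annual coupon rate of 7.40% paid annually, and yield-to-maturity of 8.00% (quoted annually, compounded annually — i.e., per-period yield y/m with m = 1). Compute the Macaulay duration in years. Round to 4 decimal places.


Answer: Macaulay duration = 7.3465 years

Derivation:
Coupon per period c = face * coupon_rate / m = 74.000000
Periods per year m = 1; per-period yield y/m = 0.080000
Number of cashflows N = 10
Cashflows (t years, CF_t, discount factor 1/(1+y/m)^(m*t), PV):
  t = 1.0000: CF_t = 74.000000, DF = 0.925926, PV = 68.518519
  t = 2.0000: CF_t = 74.000000, DF = 0.857339, PV = 63.443073
  t = 3.0000: CF_t = 74.000000, DF = 0.793832, PV = 58.743586
  t = 4.0000: CF_t = 74.000000, DF = 0.735030, PV = 54.392209
  t = 5.0000: CF_t = 74.000000, DF = 0.680583, PV = 50.363157
  t = 6.0000: CF_t = 74.000000, DF = 0.630170, PV = 46.632552
  t = 7.0000: CF_t = 74.000000, DF = 0.583490, PV = 43.178289
  t = 8.0000: CF_t = 74.000000, DF = 0.540269, PV = 39.979897
  t = 9.0000: CF_t = 74.000000, DF = 0.500249, PV = 37.018424
  t = 10.0000: CF_t = 1074.000000, DF = 0.463193, PV = 497.469806
Price P = sum_t PV_t = 959.739512
Macaulay numerator sum_t t * PV_t:
  t * PV_t at t = 1.0000: 68.518519
  t * PV_t at t = 2.0000: 126.886145
  t * PV_t at t = 3.0000: 176.230758
  t * PV_t at t = 4.0000: 217.568836
  t * PV_t at t = 5.0000: 251.815783
  t * PV_t at t = 6.0000: 279.795314
  t * PV_t at t = 7.0000: 302.248025
  t * PV_t at t = 8.0000: 319.839180
  t * PV_t at t = 9.0000: 333.165812
  t * PV_t at t = 10.0000: 4974.698062
Macaulay duration D = (sum_t t * PV_t) / P = 7050.766434 / 959.739512 = 7.346542


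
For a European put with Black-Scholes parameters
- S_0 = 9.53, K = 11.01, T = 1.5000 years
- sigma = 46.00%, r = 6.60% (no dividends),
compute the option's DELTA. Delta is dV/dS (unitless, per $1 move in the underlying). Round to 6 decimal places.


Answer: Delta = -0.420279

Derivation:
d1 = 0.2011790189; d2 = -0.3622036220
phi(d1) = 0.3909502238; exp(-qT) = 1.0000000000; exp(-rT) = 0.9057427080
N(-d1) = 0.4202792983
Delta = -exp(-qT) * N(-d1) = -1.0000000000 * 0.4202792983 = -0.420279


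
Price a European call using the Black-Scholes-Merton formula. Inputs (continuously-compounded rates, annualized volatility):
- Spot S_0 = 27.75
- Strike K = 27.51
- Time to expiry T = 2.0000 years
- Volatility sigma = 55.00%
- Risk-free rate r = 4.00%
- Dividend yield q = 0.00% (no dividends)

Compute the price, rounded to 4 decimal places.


d1 = (ln(S/K) + (r - q + 0.5*sigma^2) * T) / (sigma * sqrt(T)) = 0.50292811
d2 = d1 - sigma * sqrt(T) = -0.27488935
exp(-rT) = 0.92311635; exp(-qT) = 1.00000000
C = S_0 * exp(-qT) * N(d1) - K * exp(-rT) * N(d2)
N(d1) = 0.69249259; N(d2) = 0.39170063
C = 27.7500 * 1.00000000 * 0.69249259 - 27.5100 * 0.92311635 * 0.39170063 = 9.2695

Answer: Price = 9.2695


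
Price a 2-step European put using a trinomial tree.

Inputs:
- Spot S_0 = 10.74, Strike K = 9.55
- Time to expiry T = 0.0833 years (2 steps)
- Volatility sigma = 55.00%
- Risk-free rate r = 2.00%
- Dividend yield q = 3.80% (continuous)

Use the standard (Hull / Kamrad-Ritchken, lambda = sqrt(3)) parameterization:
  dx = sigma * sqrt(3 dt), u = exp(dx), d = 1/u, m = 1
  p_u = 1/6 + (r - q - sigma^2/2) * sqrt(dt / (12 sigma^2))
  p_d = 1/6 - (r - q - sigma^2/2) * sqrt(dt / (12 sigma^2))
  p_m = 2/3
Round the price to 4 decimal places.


dt = T/N = 0.041650; dx = sigma*sqrt(3*dt) = 0.194415
u = exp(dx) = 1.214601; d = 1/u = 0.823316
p_u = 0.148537, p_m = 0.666667, p_d = 0.184796
Discount per step: exp(-r*dt) = 0.999167
Stock lattice S(k, j) with j the centered position index:
  k=0: S(0,+0) = 10.7400
  k=1: S(1,-1) = 8.8424; S(1,+0) = 10.7400; S(1,+1) = 13.0448
  k=2: S(2,-2) = 7.2801; S(2,-1) = 8.8424; S(2,+0) = 10.7400; S(2,+1) = 13.0448; S(2,+2) = 15.8442
Terminal payoffs V(N, j) = max(K - S_T, 0):
  V(2,-2) = 2.269903; V(2,-1) = 0.707589; V(2,+0) = 0.000000; V(2,+1) = 0.000000; V(2,+2) = 0.000000
Backward induction: V(k, j) = exp(-r*dt) * [p_u * V(k+1, j+1) + p_m * V(k+1, j) + p_d * V(k+1, j-1)]
  V(1,-1) = exp(-r*dt) * [p_u*0.000000 + p_m*0.707589 + p_d*2.269903] = 0.890453
  V(1,+0) = exp(-r*dt) * [p_u*0.000000 + p_m*0.000000 + p_d*0.707589] = 0.130651
  V(1,+1) = exp(-r*dt) * [p_u*0.000000 + p_m*0.000000 + p_d*0.000000] = 0.000000
  V(0,+0) = exp(-r*dt) * [p_u*0.000000 + p_m*0.130651 + p_d*0.890453] = 0.251443

Answer: Price = V(0,0) = 0.2514


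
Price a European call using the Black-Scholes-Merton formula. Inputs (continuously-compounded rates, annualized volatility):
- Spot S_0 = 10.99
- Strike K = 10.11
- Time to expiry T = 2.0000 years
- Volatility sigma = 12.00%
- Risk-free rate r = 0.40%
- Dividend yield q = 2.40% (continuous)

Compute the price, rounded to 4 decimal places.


d1 = (ln(S/K) + (r - q + 0.5*sigma^2) * T) / (sigma * sqrt(T)) = 0.34094765
d2 = d1 - sigma * sqrt(T) = 0.17124203
exp(-rT) = 0.99203191; exp(-qT) = 0.95313379
C = S_0 * exp(-qT) * N(d1) - K * exp(-rT) * N(d2)
N(d1) = 0.63342851; N(d2) = 0.56798327
C = 10.9900 * 0.95313379 * 0.63342851 - 10.1100 * 0.99203191 * 0.56798327 = 0.9386

Answer: Price = 0.9386


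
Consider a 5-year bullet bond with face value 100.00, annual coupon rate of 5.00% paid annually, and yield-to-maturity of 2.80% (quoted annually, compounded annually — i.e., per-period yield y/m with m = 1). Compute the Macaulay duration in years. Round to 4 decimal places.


Answer: Macaulay duration = 4.5702 years

Derivation:
Coupon per period c = face * coupon_rate / m = 5.000000
Periods per year m = 1; per-period yield y/m = 0.028000
Number of cashflows N = 5
Cashflows (t years, CF_t, discount factor 1/(1+y/m)^(m*t), PV):
  t = 1.0000: CF_t = 5.000000, DF = 0.972763, PV = 4.863813
  t = 2.0000: CF_t = 5.000000, DF = 0.946267, PV = 4.731336
  t = 3.0000: CF_t = 5.000000, DF = 0.920493, PV = 4.602467
  t = 4.0000: CF_t = 5.000000, DF = 0.895422, PV = 4.477108
  t = 5.0000: CF_t = 105.000000, DF = 0.871033, PV = 91.458427
Price P = sum_t PV_t = 110.133150
Macaulay numerator sum_t t * PV_t:
  t * PV_t at t = 1.0000: 4.863813
  t * PV_t at t = 2.0000: 9.462672
  t * PV_t at t = 3.0000: 13.807400
  t * PV_t at t = 4.0000: 17.908431
  t * PV_t at t = 5.0000: 457.292133
Macaulay duration D = (sum_t t * PV_t) / P = 503.334449 / 110.133150 = 4.570236


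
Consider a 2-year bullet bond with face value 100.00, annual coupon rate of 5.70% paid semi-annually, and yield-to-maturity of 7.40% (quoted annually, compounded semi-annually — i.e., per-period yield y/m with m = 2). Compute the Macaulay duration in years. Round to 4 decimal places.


Coupon per period c = face * coupon_rate / m = 2.850000
Periods per year m = 2; per-period yield y/m = 0.037000
Number of cashflows N = 4
Cashflows (t years, CF_t, discount factor 1/(1+y/m)^(m*t), PV):
  t = 0.5000: CF_t = 2.850000, DF = 0.964320, PV = 2.748312
  t = 1.0000: CF_t = 2.850000, DF = 0.929913, PV = 2.650253
  t = 1.5000: CF_t = 2.850000, DF = 0.896734, PV = 2.555692
  t = 2.0000: CF_t = 102.850000, DF = 0.864739, PV = 88.938391
Price P = sum_t PV_t = 96.892649
Macaulay numerator sum_t t * PV_t:
  t * PV_t at t = 0.5000: 1.374156
  t * PV_t at t = 1.0000: 2.650253
  t * PV_t at t = 1.5000: 3.833539
  t * PV_t at t = 2.0000: 177.876783
Macaulay duration D = (sum_t t * PV_t) / P = 185.734731 / 96.892649 = 1.916913

Answer: Macaulay duration = 1.9169 years


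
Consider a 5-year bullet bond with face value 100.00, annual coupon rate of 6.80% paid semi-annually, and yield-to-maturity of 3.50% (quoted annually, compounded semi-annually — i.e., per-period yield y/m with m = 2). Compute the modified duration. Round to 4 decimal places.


Answer: Modified duration = 4.3002

Derivation:
Coupon per period c = face * coupon_rate / m = 3.400000
Periods per year m = 2; per-period yield y/m = 0.017500
Number of cashflows N = 10
Cashflows (t years, CF_t, discount factor 1/(1+y/m)^(m*t), PV):
  t = 0.5000: CF_t = 3.400000, DF = 0.982801, PV = 3.341523
  t = 1.0000: CF_t = 3.400000, DF = 0.965898, PV = 3.284052
  t = 1.5000: CF_t = 3.400000, DF = 0.949285, PV = 3.227570
  t = 2.0000: CF_t = 3.400000, DF = 0.932959, PV = 3.172059
  t = 2.5000: CF_t = 3.400000, DF = 0.916913, PV = 3.117503
  t = 3.0000: CF_t = 3.400000, DF = 0.901143, PV = 3.063885
  t = 3.5000: CF_t = 3.400000, DF = 0.885644, PV = 3.011189
  t = 4.0000: CF_t = 3.400000, DF = 0.870412, PV = 2.959399
  t = 4.5000: CF_t = 3.400000, DF = 0.855441, PV = 2.908501
  t = 5.0000: CF_t = 103.400000, DF = 0.840729, PV = 86.931337
Price P = sum_t PV_t = 115.017018
First compute Macaulay numerator sum_t t * PV_t:
  t * PV_t at t = 0.5000: 1.670762
  t * PV_t at t = 1.0000: 3.284052
  t * PV_t at t = 1.5000: 4.841355
  t * PV_t at t = 2.0000: 6.344118
  t * PV_t at t = 2.5000: 7.793757
  t * PV_t at t = 3.0000: 9.191654
  t * PV_t at t = 3.5000: 10.539161
  t * PV_t at t = 4.0000: 11.837597
  t * PV_t at t = 4.5000: 13.088253
  t * PV_t at t = 5.0000: 434.656686
Macaulay duration D = 503.247394 / 115.017018 = 4.375417
Modified duration = D / (1 + y/m) = 4.375417 / (1 + 0.017500) = 4.300164


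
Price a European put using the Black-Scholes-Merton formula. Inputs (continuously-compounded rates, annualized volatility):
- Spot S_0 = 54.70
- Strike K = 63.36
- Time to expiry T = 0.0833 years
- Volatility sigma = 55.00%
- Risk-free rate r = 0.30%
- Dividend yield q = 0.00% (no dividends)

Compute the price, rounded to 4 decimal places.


d1 = (ln(S/K) + (r - q + 0.5*sigma^2) * T) / (sigma * sqrt(T)) = -0.84490601
d2 = d1 - sigma * sqrt(T) = -1.00364557
exp(-rT) = 0.99975013; exp(-qT) = 1.00000000
P = K * exp(-rT) * N(-d2) - S_0 * exp(-qT) * N(-d1)
N(-d1) = 0.80091834; N(-d2) = 0.84222526
P = 63.3600 * 0.99975013 * 0.84222526 - 54.7000 * 1.00000000 * 0.80091834 = 9.5398

Answer: Price = 9.5398


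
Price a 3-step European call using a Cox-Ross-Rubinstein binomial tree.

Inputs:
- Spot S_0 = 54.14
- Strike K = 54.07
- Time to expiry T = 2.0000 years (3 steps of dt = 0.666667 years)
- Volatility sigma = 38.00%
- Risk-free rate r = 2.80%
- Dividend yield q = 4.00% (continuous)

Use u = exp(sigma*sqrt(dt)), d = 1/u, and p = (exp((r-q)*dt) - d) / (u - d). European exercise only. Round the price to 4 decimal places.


dt = T/N = 0.666667
u = exp(sigma*sqrt(dt)) = 1.363792; d = 1/u = 0.733250
p = (exp((r-q)*dt) - d) / (u - d) = 0.410412
Discount per step: exp(-r*dt) = 0.981506
Stock lattice S(k, i) with i counting down-moves:
  k=0: S(0,0) = 54.1400
  k=1: S(1,0) = 73.8357; S(1,1) = 39.6981
  k=2: S(2,0) = 100.6965; S(2,1) = 54.1400; S(2,2) = 29.1087
  k=3: S(3,0) = 137.3290; S(3,1) = 73.8357; S(3,2) = 39.6981; S(3,3) = 21.3439
Terminal payoffs V(N, i) = max(S_T - K, 0):
  V(3,0) = 83.258983; V(3,1) = 19.765673; V(3,2) = 0.000000; V(3,3) = 0.000000
Backward induction: V(k, i) = exp(-r*dt) * [p * V(k+1, i) + (1-p) * V(k+1, i+1)].
  V(2,0) = exp(-r*dt) * [p*83.258983 + (1-p)*19.765673] = 44.976657
  V(2,1) = exp(-r*dt) * [p*19.765673 + (1-p)*0.000000] = 7.962054
  V(2,2) = exp(-r*dt) * [p*0.000000 + (1-p)*0.000000] = 0.000000
  V(1,0) = exp(-r*dt) * [p*44.976657 + (1-p)*7.962054] = 22.725115
  V(1,1) = exp(-r*dt) * [p*7.962054 + (1-p)*0.000000] = 3.207293
  V(0,0) = exp(-r*dt) * [p*22.725115 + (1-p)*3.207293] = 11.010192

Answer: Price = V(0,0) = 11.0102


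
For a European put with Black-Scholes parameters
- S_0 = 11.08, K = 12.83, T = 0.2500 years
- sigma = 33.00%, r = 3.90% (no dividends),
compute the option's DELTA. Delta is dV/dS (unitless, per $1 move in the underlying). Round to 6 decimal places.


Answer: Delta = -0.772518

Derivation:
d1 = -0.7471636201; d2 = -0.9121636201
phi(d1) = 0.3017775052; exp(-qT) = 1.0000000000; exp(-rT) = 0.9902973771
N(-d1) = 0.7725175995
Delta = -exp(-qT) * N(-d1) = -1.0000000000 * 0.7725175995 = -0.772518


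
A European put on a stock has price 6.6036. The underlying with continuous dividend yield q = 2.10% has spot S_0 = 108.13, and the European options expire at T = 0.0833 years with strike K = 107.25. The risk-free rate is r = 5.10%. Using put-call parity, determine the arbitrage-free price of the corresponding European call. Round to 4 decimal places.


Answer: Call price = 7.7493

Derivation:
Put-call parity: C - P = S_0 * exp(-qT) - K * exp(-rT).
S_0 * exp(-qT) = 108.1300 * 0.99825223 = 107.94101354
K * exp(-rT) = 107.2500 * 0.99576071 = 106.79533628
C = P + S*exp(-qT) - K*exp(-rT)
C = 6.6036 + 107.94101354 - 106.79533628 = 7.7493


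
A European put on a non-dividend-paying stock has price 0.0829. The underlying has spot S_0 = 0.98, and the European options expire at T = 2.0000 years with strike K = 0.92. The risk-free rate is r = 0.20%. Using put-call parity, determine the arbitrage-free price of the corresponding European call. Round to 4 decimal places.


Put-call parity: C - P = S_0 * exp(-qT) - K * exp(-rT).
S_0 * exp(-qT) = 0.9800 * 1.00000000 = 0.98000000
K * exp(-rT) = 0.9200 * 0.99600799 = 0.91632735
C = P + S*exp(-qT) - K*exp(-rT)
C = 0.0829 + 0.98000000 - 0.91632735 = 0.1466

Answer: Call price = 0.1466


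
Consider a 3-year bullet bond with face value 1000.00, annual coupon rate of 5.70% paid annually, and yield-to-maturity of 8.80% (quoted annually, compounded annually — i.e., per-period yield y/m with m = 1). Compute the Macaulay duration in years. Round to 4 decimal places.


Answer: Macaulay duration = 2.8340 years

Derivation:
Coupon per period c = face * coupon_rate / m = 57.000000
Periods per year m = 1; per-period yield y/m = 0.088000
Number of cashflows N = 3
Cashflows (t years, CF_t, discount factor 1/(1+y/m)^(m*t), PV):
  t = 1.0000: CF_t = 57.000000, DF = 0.919118, PV = 52.389706
  t = 2.0000: CF_t = 57.000000, DF = 0.844777, PV = 48.152303
  t = 3.0000: CF_t = 1057.000000, DF = 0.776450, PV = 820.707309
Price P = sum_t PV_t = 921.249318
Macaulay numerator sum_t t * PV_t:
  t * PV_t at t = 1.0000: 52.389706
  t * PV_t at t = 2.0000: 96.304606
  t * PV_t at t = 3.0000: 2462.121927
Macaulay duration D = (sum_t t * PV_t) / P = 2610.816240 / 921.249318 = 2.833995


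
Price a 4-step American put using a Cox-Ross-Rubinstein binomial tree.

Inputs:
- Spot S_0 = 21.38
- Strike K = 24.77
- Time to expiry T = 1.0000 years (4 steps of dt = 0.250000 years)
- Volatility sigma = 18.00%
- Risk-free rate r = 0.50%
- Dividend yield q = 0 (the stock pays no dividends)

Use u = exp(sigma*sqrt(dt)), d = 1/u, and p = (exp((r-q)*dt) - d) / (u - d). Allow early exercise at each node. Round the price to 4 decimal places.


Answer: Price = V(0,0) = 3.8056

Derivation:
dt = T/N = 0.250000
u = exp(sigma*sqrt(dt)) = 1.094174; d = 1/u = 0.913931
p = (exp((r-q)*dt) - d) / (u - d) = 0.484455
Discount per step: exp(-r*dt) = 0.998751
Stock lattice S(k, i) with i counting down-moves:
  k=0: S(0,0) = 21.3800
  k=1: S(1,0) = 23.3934; S(1,1) = 19.5398
  k=2: S(2,0) = 25.5965; S(2,1) = 21.3800; S(2,2) = 17.8581
  k=3: S(3,0) = 28.0070; S(3,1) = 23.3934; S(3,2) = 19.5398; S(3,3) = 16.3211
  k=4: S(4,0) = 30.6446; S(4,1) = 25.5965; S(4,2) = 21.3800; S(4,3) = 17.8581; S(4,4) = 14.9163
Terminal payoffs V(N, i) = max(K - S_T, 0):
  V(4,0) = 0.000000; V(4,1) = 0.000000; V(4,2) = 3.390000; V(4,3) = 6.911923; V(4,4) = 9.853680
Backward induction: V(k, i) = exp(-r*dt) * [p * V(k+1, i) + (1-p) * V(k+1, i+1)]; then take max(V_cont, immediate exercise) for American.
  V(3,0) = exp(-r*dt) * [p*0.000000 + (1-p)*0.000000] = 0.000000; exercise = 0.000000; V(3,0) = max -> 0.000000
  V(3,1) = exp(-r*dt) * [p*0.000000 + (1-p)*3.390000] = 1.745516; exercise = 1.376554; V(3,1) = max -> 1.745516
  V(3,2) = exp(-r*dt) * [p*3.390000 + (1-p)*6.911923] = 5.199208; exercise = 5.230151; V(3,2) = max -> 5.230151
  V(3,3) = exp(-r*dt) * [p*6.911923 + (1-p)*9.853680] = 8.418003; exercise = 8.448946; V(3,3) = max -> 8.448946
  V(2,0) = exp(-r*dt) * [p*0.000000 + (1-p)*1.745516] = 0.898768; exercise = 0.000000; V(2,0) = max -> 0.898768
  V(2,1) = exp(-r*dt) * [p*1.745516 + (1-p)*5.230151] = 3.537579; exercise = 3.390000; V(2,1) = max -> 3.537579
  V(2,2) = exp(-r*dt) * [p*5.230151 + (1-p)*8.448946] = 6.880980; exercise = 6.911923; V(2,2) = max -> 6.911923
  V(1,0) = exp(-r*dt) * [p*0.898768 + (1-p)*3.537579] = 2.256373; exercise = 1.376554; V(1,0) = max -> 2.256373
  V(1,1) = exp(-r*dt) * [p*3.537579 + (1-p)*6.911923] = 5.270614; exercise = 5.230151; V(1,1) = max -> 5.270614
  V(0,0) = exp(-r*dt) * [p*2.256373 + (1-p)*5.270614] = 3.805591; exercise = 3.390000; V(0,0) = max -> 3.805591


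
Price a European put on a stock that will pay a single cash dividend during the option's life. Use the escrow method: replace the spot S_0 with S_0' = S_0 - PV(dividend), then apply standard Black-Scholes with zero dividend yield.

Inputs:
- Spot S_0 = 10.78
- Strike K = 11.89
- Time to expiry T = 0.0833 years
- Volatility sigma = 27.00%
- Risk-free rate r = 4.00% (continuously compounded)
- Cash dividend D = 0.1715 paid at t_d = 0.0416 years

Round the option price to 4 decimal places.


Answer: Price = 1.2723

Derivation:
PV(D) = D * exp(-r * t_d) = 0.1715 * 0.99833738 = 0.17121486
S_0' = S_0 - PV(D) = 10.7800 - 0.17121486 = 10.60878514
d1 = (ln(S_0'/K) + (r + sigma^2/2)*T) / (sigma*sqrt(T)) = -1.38138772
d2 = d1 - sigma*sqrt(T) = -1.45931441
exp(-rT) = 0.99667354
N(-d1) = 0.91642011; N(-d2) = 0.92776070
P = K * exp(-rT) * N(-d2) - S_0' * N(-d1) = 11.8900 * 0.99667354 * 0.92776070 - 10.60878514 * 0.91642011 = 1.2723
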